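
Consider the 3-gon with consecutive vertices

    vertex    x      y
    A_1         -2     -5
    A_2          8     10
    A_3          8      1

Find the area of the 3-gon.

45

Apply Gauss's area formula: 2A = Σ (x_i·y_{i+1} − x_{i+1}·y_i), indices taken mod 3.
Cross-terms: 20, -72, -38  ⇒  Σ = -90
Area = |Σ|/2 = 45.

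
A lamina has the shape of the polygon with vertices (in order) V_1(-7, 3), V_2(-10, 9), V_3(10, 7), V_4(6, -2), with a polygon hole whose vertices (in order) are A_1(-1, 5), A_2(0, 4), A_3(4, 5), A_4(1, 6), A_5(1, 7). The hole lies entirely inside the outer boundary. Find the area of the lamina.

Outer boundary:
V_1→V_2: (-7)(9) − (-10)(3) = -33
V_2→V_3: (-10)(7) − (10)(9) = -160
V_3→V_4: (10)(-2) − (6)(7) = -62
V_4→V_1: (6)(3) − (-7)(-2) = 4
Σ = -251
Area = |Σ|/2 = 125.5.
Hole:
Apply the surveyor's formula: 2A = Σ (x_i·y_{i+1} − x_{i+1}·y_i), indices taken mod 5.
A_1→A_2: (-1)(4) − (0)(5) = -4
A_2→A_3: (0)(5) − (4)(4) = -16
A_3→A_4: (4)(6) − (1)(5) = 19
A_4→A_5: (1)(7) − (1)(6) = 1
A_5→A_1: (1)(5) − (-1)(7) = 12
Σ = 12
Area = |Σ|/2 = 6.
Net area = 125.5 − 6 = 119.5.

119.5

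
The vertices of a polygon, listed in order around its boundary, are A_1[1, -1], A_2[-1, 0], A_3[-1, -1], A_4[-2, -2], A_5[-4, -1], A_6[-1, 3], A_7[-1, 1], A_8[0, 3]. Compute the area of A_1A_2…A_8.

Apply the shoelace (surveyor's) formula: 2A = Σ (x_i·y_{i+1} − x_{i+1}·y_i), indices taken mod 8.
A_1→A_2: (1)(0) − (-1)(-1) = -1
A_2→A_3: (-1)(-1) − (-1)(0) = 1
A_3→A_4: (-1)(-2) − (-2)(-1) = 0
A_4→A_5: (-2)(-1) − (-4)(-2) = -6
A_5→A_6: (-4)(3) − (-1)(-1) = -13
A_6→A_7: (-1)(1) − (-1)(3) = 2
A_7→A_8: (-1)(3) − (0)(1) = -3
A_8→A_1: (0)(-1) − (1)(3) = -3
Σ = -23
Area = |Σ|/2 = 11.5.

11.5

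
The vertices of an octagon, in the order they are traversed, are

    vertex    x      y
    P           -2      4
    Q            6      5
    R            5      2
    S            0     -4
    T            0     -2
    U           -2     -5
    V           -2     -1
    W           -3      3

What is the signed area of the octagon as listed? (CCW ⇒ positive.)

-47

Apply the shoelace formula: 2A = Σ (x_i·y_{i+1} − x_{i+1}·y_i), indices taken mod 8.
P→Q: (-2)(5) − (6)(4) = -34
Q→R: (6)(2) − (5)(5) = -13
R→S: (5)(-4) − (0)(2) = -20
S→T: (0)(-2) − (0)(-4) = 0
T→U: (0)(-5) − (-2)(-2) = -4
U→V: (-2)(-1) − (-2)(-5) = -8
V→W: (-2)(3) − (-3)(-1) = -9
W→P: (-3)(4) − (-2)(3) = -6
Σ = -94
Signed area = Σ/2 = -47 (negative ⇒ clockwise traversal).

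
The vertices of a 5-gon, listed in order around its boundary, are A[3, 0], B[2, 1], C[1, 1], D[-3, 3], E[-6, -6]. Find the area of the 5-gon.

A→B: (3)(1) − (2)(0) = 3
B→C: (2)(1) − (1)(1) = 1
C→D: (1)(3) − (-3)(1) = 6
D→E: (-3)(-6) − (-6)(3) = 36
E→A: (-6)(0) − (3)(-6) = 18
Σ = 64
Area = |Σ|/2 = 32.

32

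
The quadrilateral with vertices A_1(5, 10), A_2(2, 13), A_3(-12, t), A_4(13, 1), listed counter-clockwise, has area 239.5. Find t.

Write out the shoelace sum; only the two edges meeting at A_3 involve t:
2·Area = [(2·t − (-12)·13) + ((-12)·1 − 13·t)] + 170
       = -11·t + 314 = 479
⇒ t = -15.

-15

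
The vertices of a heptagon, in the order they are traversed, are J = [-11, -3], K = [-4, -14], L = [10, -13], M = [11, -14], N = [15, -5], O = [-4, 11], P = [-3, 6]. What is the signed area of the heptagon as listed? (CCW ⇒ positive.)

360.5

Apply the shoelace formula: 2A = Σ (x_i·y_{i+1} − x_{i+1}·y_i), indices taken mod 7.
Σ = (142) + (192) + (3) + (155) + (145) + (9) + (75) = 721
Signed area = Σ/2 = 360.5 (positive ⇒ counter-clockwise traversal).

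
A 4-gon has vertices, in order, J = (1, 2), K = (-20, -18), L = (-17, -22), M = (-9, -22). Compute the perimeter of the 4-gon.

68

|JK| = √((-21)² + (-20)²) = √841 = 29
|KL| = √((3)² + (-4)²) = √25 = 5
|LM| = √((8)² + (0)²) = √64 = 8
|MJ| = √((10)² + (24)²) = √676 = 26
Perimeter = 29 + 5 + 8 + 26 = 68.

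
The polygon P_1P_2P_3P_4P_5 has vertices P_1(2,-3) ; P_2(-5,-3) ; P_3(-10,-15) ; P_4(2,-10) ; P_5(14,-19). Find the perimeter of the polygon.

|P_1P_2| = √((-7)² + (0)²) = √49 = 7
|P_2P_3| = √((-5)² + (-12)²) = √169 = 13
|P_3P_4| = √((12)² + (5)²) = √169 = 13
|P_4P_5| = √((12)² + (-9)²) = √225 = 15
|P_5P_1| = √((-12)² + (16)²) = √400 = 20
Perimeter = 7 + 13 + 13 + 15 + 20 = 68.

68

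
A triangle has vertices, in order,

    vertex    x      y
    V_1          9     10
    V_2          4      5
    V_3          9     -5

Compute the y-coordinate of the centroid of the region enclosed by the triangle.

Apply the surveyor's formula. First the cross-terms c_i = x_i·y_{i+1} − x_{i+1}·y_i:
  5, -65, 135  ⇒  2A = 75, A = 37.5.
Then Σ (y_i + y_{i+1})·c_i = 750, so ȳ = 750 / (6·37.5) = 10/3.

10/3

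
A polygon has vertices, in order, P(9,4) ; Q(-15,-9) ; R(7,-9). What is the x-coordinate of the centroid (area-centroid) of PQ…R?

1/3

Apply the shoelace formula. First the cross-terms c_i = x_i·y_{i+1} − x_{i+1}·y_i:
  -21, 198, 109  ⇒  2A = 286, A = 143.
Then Σ (x_i + x_{i+1})·c_i = 286, so x̄ = 286 / (6·143) = 1/3.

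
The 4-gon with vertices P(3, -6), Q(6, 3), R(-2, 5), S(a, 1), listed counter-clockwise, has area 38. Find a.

Write out the shoelace sum; only the two edges meeting at S involve a:
2·Area = [((-2)·1 − a·5) + (a·(-6) − 3·1)] + 81
       = -11·a + 76 = 76
⇒ a = 0.

0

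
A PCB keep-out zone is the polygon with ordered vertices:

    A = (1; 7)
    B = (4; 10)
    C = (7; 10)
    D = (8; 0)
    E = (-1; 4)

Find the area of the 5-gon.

Apply the shoelace formula: 2A = Σ (x_i·y_{i+1} − x_{i+1}·y_i), indices taken mod 5.
Σ = (-18) + (-30) + (-80) + (32) + (-11) = -107
Area = |Σ|/2 = 53.5.

53.5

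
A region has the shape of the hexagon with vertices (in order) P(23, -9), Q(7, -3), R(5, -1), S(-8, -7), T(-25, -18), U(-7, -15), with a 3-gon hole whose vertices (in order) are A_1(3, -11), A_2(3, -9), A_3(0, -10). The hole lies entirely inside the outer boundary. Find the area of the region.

Outer boundary:
P→Q: (23)(-3) − (7)(-9) = -6
Q→R: (7)(-1) − (5)(-3) = 8
R→S: (5)(-7) − (-8)(-1) = -43
S→T: (-8)(-18) − (-25)(-7) = -31
T→U: (-25)(-15) − (-7)(-18) = 249
U→P: (-7)(-9) − (23)(-15) = 408
Σ = 585
Area = |Σ|/2 = 292.5.
Hole:
Apply the shoelace (surveyor's) formula: 2A = Σ (x_i·y_{i+1} − x_{i+1}·y_i), indices taken mod 3.
A_1→A_2: (3)(-9) − (3)(-11) = 6
A_2→A_3: (3)(-10) − (0)(-9) = -30
A_3→A_1: (0)(-11) − (3)(-10) = 30
Σ = 6
Area = |Σ|/2 = 3.
Net area = 292.5 − 3 = 289.5.

289.5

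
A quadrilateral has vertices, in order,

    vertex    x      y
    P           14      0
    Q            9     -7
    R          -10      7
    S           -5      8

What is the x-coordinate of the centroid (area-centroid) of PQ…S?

Apply Gauss's area formula. First the cross-terms c_i = x_i·y_{i+1} − x_{i+1}·y_i:
  -98, -7, -45, -112  ⇒  2A = -262, A = -131.
Then Σ (x_i + x_{i+1})·c_i = -2580, so x̄ = -2580 / (6·(-131)) = 430/131.

430/131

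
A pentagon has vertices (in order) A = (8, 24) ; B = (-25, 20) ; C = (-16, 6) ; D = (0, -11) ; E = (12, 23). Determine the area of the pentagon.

Apply the surveyor's formula: 2A = Σ (x_i·y_{i+1} − x_{i+1}·y_i), indices taken mod 5.
Cross-terms: 760, 170, 176, 132, 104  ⇒  Σ = 1342
Area = |Σ|/2 = 671.

671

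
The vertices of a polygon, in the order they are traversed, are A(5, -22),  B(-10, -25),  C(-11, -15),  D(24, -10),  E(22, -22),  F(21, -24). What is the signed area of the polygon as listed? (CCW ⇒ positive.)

-358

Σ = (-345) + (-125) + (470) + (-308) + (-66) + (-342) = -716
Signed area = Σ/2 = -358 (negative ⇒ clockwise traversal).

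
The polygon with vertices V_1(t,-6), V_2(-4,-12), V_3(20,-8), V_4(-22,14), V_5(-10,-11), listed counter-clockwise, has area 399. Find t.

The doubled signed area Σ (x_i y_{i+1} − x_{i+1} y_i) is linear in t.
With t=0 it equals 794; the coefficient of t is -1 (from the two edges through V_1).
So -1·t + 794 = 2·399 = 798 ⇒ t = -4.

-4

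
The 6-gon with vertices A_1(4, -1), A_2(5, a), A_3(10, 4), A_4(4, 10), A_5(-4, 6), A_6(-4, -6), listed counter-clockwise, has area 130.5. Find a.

The doubled signed area Σ (x_i y_{i+1} − x_{i+1} y_i) is linear in a.
With a=0 it equals 249; the coefficient of a is -6 (from the two edges through A_2).
So -6·a + 249 = 2·130.5 = 261 ⇒ a = -2.

-2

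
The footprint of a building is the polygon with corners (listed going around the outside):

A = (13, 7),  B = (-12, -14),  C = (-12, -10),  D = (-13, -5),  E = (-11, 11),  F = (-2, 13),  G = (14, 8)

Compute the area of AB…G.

Apply the shoelace formula: 2A = Σ (x_i·y_{i+1} − x_{i+1}·y_i), indices taken mod 7.
Cross-terms: -98, -48, -70, -198, -121, -198, -6  ⇒  Σ = -739
Area = |Σ|/2 = 369.5.

369.5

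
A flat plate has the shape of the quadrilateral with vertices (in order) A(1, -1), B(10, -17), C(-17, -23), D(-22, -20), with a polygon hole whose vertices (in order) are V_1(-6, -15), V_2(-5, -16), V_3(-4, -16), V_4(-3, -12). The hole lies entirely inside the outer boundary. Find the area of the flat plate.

320

Outer boundary:
Apply Gauss's area formula: 2A = Σ (x_i·y_{i+1} − x_{i+1}·y_i), indices taken mod 4.
A→B: (1)(-17) − (10)(-1) = -7
B→C: (10)(-23) − (-17)(-17) = -519
C→D: (-17)(-20) − (-22)(-23) = -166
D→A: (-22)(-1) − (1)(-20) = 42
Σ = -650
Area = |Σ|/2 = 325.
Hole:
Apply Gauss's area formula: 2A = Σ (x_i·y_{i+1} − x_{i+1}·y_i), indices taken mod 4.
Σ = (21) + (16) + (0) + (-27) = 10
Area = |Σ|/2 = 5.
Net area = 325 − 5 = 320.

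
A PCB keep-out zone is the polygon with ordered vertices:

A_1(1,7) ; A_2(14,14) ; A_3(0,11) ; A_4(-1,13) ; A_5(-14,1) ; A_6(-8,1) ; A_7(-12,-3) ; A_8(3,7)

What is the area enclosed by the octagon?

115.5

Apply the shoelace formula: 2A = Σ (x_i·y_{i+1} − x_{i+1}·y_i), indices taken mod 8.
Cross-terms: -84, 154, 11, 181, -6, 36, -75, 14  ⇒  Σ = 231
Area = |Σ|/2 = 115.5.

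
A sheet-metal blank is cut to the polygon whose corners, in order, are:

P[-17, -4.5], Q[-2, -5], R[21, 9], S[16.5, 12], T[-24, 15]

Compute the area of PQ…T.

Σ = (76) + (87) + (103.5) + (535.5) + (363) = 1165
Area = |Σ|/2 = 582.5.

582.5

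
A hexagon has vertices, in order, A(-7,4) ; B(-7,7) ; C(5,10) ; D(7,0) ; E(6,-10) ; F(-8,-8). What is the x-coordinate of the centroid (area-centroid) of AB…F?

-55/241

Apply Gauss's area formula. First the cross-terms c_i = x_i·y_{i+1} − x_{i+1}·y_i:
  -21, -105, -70, -70, -128, -88  ⇒  2A = -482, A = -241.
Then Σ (x_i + x_{i+1})·c_i = 330, so x̄ = 330 / (6·(-241)) = -55/241.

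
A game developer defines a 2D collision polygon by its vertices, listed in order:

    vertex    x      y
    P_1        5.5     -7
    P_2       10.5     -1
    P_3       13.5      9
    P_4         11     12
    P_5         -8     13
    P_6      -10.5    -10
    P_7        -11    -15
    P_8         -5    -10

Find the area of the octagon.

Apply the shoelace (surveyor's) formula: 2A = Σ (x_i·y_{i+1} − x_{i+1}·y_i), indices taken mod 8.
Σ = (68) + (108) + (63) + (239) + (216.5) + (47.5) + (35) + (90) = 867
Area = |Σ|/2 = 433.5.

433.5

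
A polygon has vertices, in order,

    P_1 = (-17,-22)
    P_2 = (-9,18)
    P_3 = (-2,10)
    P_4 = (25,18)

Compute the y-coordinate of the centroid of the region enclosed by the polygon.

2

Apply Gauss's area formula. First the cross-terms c_i = x_i·y_{i+1} − x_{i+1}·y_i:
  -504, -54, -286, -244  ⇒  2A = -1088, A = -544.
Then Σ (y_i + y_{i+1})·c_i = -6528, so ȳ = -6528 / (6·(-544)) = 2.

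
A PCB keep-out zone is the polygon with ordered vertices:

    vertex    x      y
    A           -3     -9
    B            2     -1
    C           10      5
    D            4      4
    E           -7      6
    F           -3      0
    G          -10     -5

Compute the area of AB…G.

110.5

Apply the shoelace (surveyor's) formula: 2A = Σ (x_i·y_{i+1} − x_{i+1}·y_i), indices taken mod 7.
Σ = (21) + (20) + (20) + (52) + (18) + (15) + (75) = 221
Area = |Σ|/2 = 110.5.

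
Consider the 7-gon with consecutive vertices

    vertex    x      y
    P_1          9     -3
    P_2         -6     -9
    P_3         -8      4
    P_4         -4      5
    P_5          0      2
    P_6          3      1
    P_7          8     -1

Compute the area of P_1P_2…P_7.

129.5

Apply the shoelace formula: 2A = Σ (x_i·y_{i+1} − x_{i+1}·y_i), indices taken mod 7.
P_1→P_2: (9)(-9) − (-6)(-3) = -99
P_2→P_3: (-6)(4) − (-8)(-9) = -96
P_3→P_4: (-8)(5) − (-4)(4) = -24
P_4→P_5: (-4)(2) − (0)(5) = -8
P_5→P_6: (0)(1) − (3)(2) = -6
P_6→P_7: (3)(-1) − (8)(1) = -11
P_7→P_1: (8)(-3) − (9)(-1) = -15
Σ = -259
Area = |Σ|/2 = 129.5.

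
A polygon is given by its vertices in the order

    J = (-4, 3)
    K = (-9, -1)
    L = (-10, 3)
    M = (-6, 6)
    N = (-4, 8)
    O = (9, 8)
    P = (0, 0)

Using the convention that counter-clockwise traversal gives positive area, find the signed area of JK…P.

Apply the shoelace (surveyor's) formula: 2A = Σ (x_i·y_{i+1} − x_{i+1}·y_i), indices taken mod 7.
Σ = (31) + (-37) + (-42) + (-24) + (-104) + (0) + (0) = -176
Signed area = Σ/2 = -88 (negative ⇒ clockwise traversal).

-88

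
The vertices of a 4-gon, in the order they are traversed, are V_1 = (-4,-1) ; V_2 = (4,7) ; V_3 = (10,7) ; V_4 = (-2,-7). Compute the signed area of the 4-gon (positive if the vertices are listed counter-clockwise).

-74

Apply the shoelace formula: 2A = Σ (x_i·y_{i+1} − x_{i+1}·y_i), indices taken mod 4.
Cross-terms: -24, -42, -56, -26  ⇒  Σ = -148
Signed area = Σ/2 = -74 (negative ⇒ clockwise traversal).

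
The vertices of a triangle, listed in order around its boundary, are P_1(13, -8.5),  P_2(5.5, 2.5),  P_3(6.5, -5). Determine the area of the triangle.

Σ = (79.25) + (-43.75) + (9.75) = 45.25
Area = |Σ|/2 = 22.625.

22.625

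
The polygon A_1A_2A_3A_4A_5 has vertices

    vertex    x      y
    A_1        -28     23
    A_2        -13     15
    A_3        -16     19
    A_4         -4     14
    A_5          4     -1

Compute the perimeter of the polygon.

92

|A_1A_2| = √((15)² + (-8)²) = √289 = 17
|A_2A_3| = √((-3)² + (4)²) = √25 = 5
|A_3A_4| = √((12)² + (-5)²) = √169 = 13
|A_4A_5| = √((8)² + (-15)²) = √289 = 17
|A_5A_1| = √((-32)² + (24)²) = √1600 = 40
Perimeter = 17 + 5 + 13 + 17 + 40 = 92.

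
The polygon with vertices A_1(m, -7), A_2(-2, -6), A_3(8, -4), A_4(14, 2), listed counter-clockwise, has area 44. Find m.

-9

The doubled signed area Σ (x_i y_{i+1} − x_{i+1} y_i) is linear in m.
With m=0 it equals 16; the coefficient of m is -8 (from the two edges through A_1).
So -8·m + 16 = 2·44 = 88 ⇒ m = -9.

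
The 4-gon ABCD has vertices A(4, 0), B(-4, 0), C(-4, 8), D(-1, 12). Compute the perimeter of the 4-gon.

|AB| = √((-8)² + (0)²) = √64 = 8
|BC| = √((0)² + (8)²) = √64 = 8
|CD| = √((3)² + (4)²) = √25 = 5
|DA| = √((5)² + (-12)²) = √169 = 13
Perimeter = 8 + 8 + 5 + 13 = 34.

34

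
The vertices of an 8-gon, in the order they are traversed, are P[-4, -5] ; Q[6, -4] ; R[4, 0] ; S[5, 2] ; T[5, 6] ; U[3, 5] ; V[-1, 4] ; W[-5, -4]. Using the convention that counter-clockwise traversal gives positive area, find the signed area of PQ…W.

Apply Gauss's area formula: 2A = Σ (x_i·y_{i+1} − x_{i+1}·y_i), indices taken mod 8.
Σ = (46) + (16) + (8) + (20) + (7) + (17) + (24) + (9) = 147
Signed area = Σ/2 = 73.5 (positive ⇒ counter-clockwise traversal).

73.5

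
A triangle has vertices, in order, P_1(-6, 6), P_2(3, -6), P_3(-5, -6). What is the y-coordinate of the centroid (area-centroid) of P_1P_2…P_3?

-2

Apply the surveyor's formula. First the cross-terms c_i = x_i·y_{i+1} − x_{i+1}·y_i:
  18, -48, -66  ⇒  2A = -96, A = -48.
Then Σ (y_i + y_{i+1})·c_i = 576, so ȳ = 576 / (6·(-48)) = -2.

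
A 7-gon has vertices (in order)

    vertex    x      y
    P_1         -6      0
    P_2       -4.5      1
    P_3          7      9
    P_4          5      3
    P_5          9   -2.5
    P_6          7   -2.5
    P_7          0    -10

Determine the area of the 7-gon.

126

Cross-terms: -6, -47.5, -24, -39.5, -5, -70, -60  ⇒  Σ = -252
Area = |Σ|/2 = 126.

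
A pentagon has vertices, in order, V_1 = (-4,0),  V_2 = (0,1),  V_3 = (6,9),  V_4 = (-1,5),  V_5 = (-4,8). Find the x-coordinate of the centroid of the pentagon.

-47/73

Apply the surveyor's formula. First the cross-terms c_i = x_i·y_{i+1} − x_{i+1}·y_i:
  -4, -6, 39, 12, 32  ⇒  2A = 73, A = 36.5.
Then Σ (x_i + x_{i+1})·c_i = -141, so x̄ = -141 / (6·36.5) = -47/73.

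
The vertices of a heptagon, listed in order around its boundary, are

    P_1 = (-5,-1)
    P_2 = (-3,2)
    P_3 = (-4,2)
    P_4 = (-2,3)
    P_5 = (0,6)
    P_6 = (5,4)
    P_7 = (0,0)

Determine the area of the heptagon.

30.5

Cross-terms: -13, 2, -8, -12, -30, 0, 0  ⇒  Σ = -61
Area = |Σ|/2 = 30.5.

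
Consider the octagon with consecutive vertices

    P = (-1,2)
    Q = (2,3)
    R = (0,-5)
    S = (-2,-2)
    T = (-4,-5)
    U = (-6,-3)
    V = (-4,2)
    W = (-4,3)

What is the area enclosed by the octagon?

38

Apply Gauss's area formula: 2A = Σ (x_i·y_{i+1} − x_{i+1}·y_i), indices taken mod 8.
Σ = (-7) + (-10) + (-10) + (2) + (-18) + (-24) + (-4) + (-5) = -76
Area = |Σ|/2 = 38.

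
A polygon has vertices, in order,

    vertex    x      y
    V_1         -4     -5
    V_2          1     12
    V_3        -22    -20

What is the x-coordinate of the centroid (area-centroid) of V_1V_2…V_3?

Apply the surveyor's formula. First the cross-terms c_i = x_i·y_{i+1} − x_{i+1}·y_i:
  -43, 244, 30  ⇒  2A = 231, A = 115.5.
Then Σ (x_i + x_{i+1})·c_i = -5775, so x̄ = -5775 / (6·115.5) = -25/3.

-25/3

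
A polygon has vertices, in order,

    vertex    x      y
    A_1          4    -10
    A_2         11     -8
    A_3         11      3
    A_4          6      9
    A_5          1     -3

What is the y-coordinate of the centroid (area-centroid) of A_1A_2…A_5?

-245/153

Apply Gauss's area formula. First the cross-terms c_i = x_i·y_{i+1} − x_{i+1}·y_i:
  78, 121, 81, -27, 2  ⇒  2A = 255, A = 127.5.
Then Σ (y_i + y_{i+1})·c_i = -1225, so ȳ = -1225 / (6·127.5) = -245/153.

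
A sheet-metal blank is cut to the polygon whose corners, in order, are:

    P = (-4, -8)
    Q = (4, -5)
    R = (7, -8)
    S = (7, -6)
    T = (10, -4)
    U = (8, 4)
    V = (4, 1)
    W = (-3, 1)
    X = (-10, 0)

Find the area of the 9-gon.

131

Apply Gauss's area formula: 2A = Σ (x_i·y_{i+1} − x_{i+1}·y_i), indices taken mod 9.
Cross-terms: 52, 3, 14, 32, 72, -8, 7, 10, 80  ⇒  Σ = 262
Area = |Σ|/2 = 131.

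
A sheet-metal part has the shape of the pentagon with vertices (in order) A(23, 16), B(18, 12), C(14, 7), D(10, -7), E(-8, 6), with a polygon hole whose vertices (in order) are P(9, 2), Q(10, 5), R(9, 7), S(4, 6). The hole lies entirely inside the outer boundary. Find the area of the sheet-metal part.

Outer boundary:
A→B: (23)(12) − (18)(16) = -12
B→C: (18)(7) − (14)(12) = -42
C→D: (14)(-7) − (10)(7) = -168
D→E: (10)(6) − (-8)(-7) = 4
E→A: (-8)(16) − (23)(6) = -266
Σ = -484
Area = |Σ|/2 = 242.
Hole:
Apply the surveyor's formula: 2A = Σ (x_i·y_{i+1} − x_{i+1}·y_i), indices taken mod 4.
P→Q: (9)(5) − (10)(2) = 25
Q→R: (10)(7) − (9)(5) = 25
R→S: (9)(6) − (4)(7) = 26
S→P: (4)(2) − (9)(6) = -46
Σ = 30
Area = |Σ|/2 = 15.
Net area = 242 − 15 = 227.

227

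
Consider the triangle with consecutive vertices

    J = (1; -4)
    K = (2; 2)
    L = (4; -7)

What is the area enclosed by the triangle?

Apply Gauss's area formula: 2A = Σ (x_i·y_{i+1} − x_{i+1}·y_i), indices taken mod 3.
Cross-terms: 10, -22, -9  ⇒  Σ = -21
Area = |Σ|/2 = 10.5.

10.5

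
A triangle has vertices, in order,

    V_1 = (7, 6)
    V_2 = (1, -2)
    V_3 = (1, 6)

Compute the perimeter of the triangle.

|V_1V_2| = √((-6)² + (-8)²) = √100 = 10
|V_2V_3| = √((0)² + (8)²) = √64 = 8
|V_3V_1| = √((6)² + (0)²) = √36 = 6
Perimeter = 10 + 8 + 6 = 24.

24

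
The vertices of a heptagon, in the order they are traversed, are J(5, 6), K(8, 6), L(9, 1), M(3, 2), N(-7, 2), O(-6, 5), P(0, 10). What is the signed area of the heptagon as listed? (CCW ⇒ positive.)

Apply Gauss's area formula: 2A = Σ (x_i·y_{i+1} − x_{i+1}·y_i), indices taken mod 7.
Σ = (-18) + (-46) + (15) + (20) + (-23) + (-60) + (-50) = -162
Signed area = Σ/2 = -81 (negative ⇒ clockwise traversal).

-81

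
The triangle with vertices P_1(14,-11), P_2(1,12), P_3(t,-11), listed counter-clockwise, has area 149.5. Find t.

1

Write out the shoelace sum; only the two edges meeting at P_3 involve t:
2·Area = [(1·(-11) − t·12) + (t·(-11) − 14·(-11))] + 179
       = -23·t + 322 = 299
⇒ t = 1.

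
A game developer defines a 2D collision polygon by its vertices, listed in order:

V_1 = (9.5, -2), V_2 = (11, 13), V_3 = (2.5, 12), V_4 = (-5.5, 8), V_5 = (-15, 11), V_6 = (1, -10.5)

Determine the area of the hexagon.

317.375

Σ = (145.5) + (99.5) + (86) + (59.5) + (146.5) + (97.75) = 634.75
Area = |Σ|/2 = 317.375.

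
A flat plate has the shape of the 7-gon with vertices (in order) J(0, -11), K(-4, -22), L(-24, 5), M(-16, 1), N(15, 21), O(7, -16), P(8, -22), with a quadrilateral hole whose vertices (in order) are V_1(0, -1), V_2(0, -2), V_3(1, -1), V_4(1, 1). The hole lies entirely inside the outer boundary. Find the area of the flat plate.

692.5

Outer boundary:
Σ = (-44) + (-548) + (56) + (-351) + (-387) + (-26) + (-88) = -1388
Area = |Σ|/2 = 694.
Hole:
Σ = (0) + (2) + (2) + (-1) = 3
Area = |Σ|/2 = 1.5.
Net area = 694 − 1.5 = 692.5.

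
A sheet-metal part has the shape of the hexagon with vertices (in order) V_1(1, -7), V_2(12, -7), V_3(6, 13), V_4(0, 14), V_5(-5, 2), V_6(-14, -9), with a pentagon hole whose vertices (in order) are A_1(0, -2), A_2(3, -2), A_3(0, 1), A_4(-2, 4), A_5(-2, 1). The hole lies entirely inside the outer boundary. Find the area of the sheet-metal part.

Outer boundary:
Cross-terms: 77, 198, 84, 70, 73, 107  ⇒  Σ = 609
Area = |Σ|/2 = 304.5.
Hole:
Cross-terms: 6, 3, 2, 6, 4  ⇒  Σ = 21
Area = |Σ|/2 = 10.5.
Net area = 304.5 − 10.5 = 294.

294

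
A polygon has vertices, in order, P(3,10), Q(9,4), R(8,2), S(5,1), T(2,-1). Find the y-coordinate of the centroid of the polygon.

Apply the shoelace formula. First the cross-terms c_i = x_i·y_{i+1} − x_{i+1}·y_i:
  -78, -14, -2, -7, 23  ⇒  2A = -78, A = -39.
Then Σ (y_i + y_{i+1})·c_i = -975, so ȳ = -975 / (6·(-39)) = 25/6.

25/6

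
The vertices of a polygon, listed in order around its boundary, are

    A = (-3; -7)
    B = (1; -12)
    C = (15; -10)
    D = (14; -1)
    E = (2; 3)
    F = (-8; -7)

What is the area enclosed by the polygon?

Σ = (43) + (170) + (125) + (44) + (10) + (35) = 427
Area = |Σ|/2 = 213.5.

213.5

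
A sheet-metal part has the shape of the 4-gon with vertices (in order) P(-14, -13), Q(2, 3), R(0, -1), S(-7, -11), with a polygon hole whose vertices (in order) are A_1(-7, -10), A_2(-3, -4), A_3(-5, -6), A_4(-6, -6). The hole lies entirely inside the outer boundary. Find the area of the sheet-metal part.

40

Outer boundary:
Apply the shoelace (surveyor's) formula: 2A = Σ (x_i·y_{i+1} − x_{i+1}·y_i), indices taken mod 4.
Cross-terms: -16, -2, -7, -63  ⇒  Σ = -88
Area = |Σ|/2 = 44.
Hole:
Apply the shoelace formula: 2A = Σ (x_i·y_{i+1} − x_{i+1}·y_i), indices taken mod 4.
Σ = (-2) + (-2) + (-6) + (18) = 8
Area = |Σ|/2 = 4.
Net area = 44 − 4 = 40.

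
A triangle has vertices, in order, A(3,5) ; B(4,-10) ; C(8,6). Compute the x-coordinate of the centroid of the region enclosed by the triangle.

Apply the shoelace (surveyor's) formula. First the cross-terms c_i = x_i·y_{i+1} − x_{i+1}·y_i:
  -50, 104, 22  ⇒  2A = 76, A = 38.
Then Σ (x_i + x_{i+1})·c_i = 1140, so x̄ = 1140 / (6·38) = 5.

5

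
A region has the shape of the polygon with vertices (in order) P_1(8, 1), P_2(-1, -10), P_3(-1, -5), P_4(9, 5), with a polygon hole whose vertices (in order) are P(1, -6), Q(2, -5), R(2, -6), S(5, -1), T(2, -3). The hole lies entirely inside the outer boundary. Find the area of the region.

32

Outer boundary:
Σ = (-79) + (-5) + (40) + (-31) = -75
Area = |Σ|/2 = 37.5.
Hole:
Apply the shoelace (surveyor's) formula: 2A = Σ (x_i·y_{i+1} − x_{i+1}·y_i), indices taken mod 5.
Σ = (7) + (-2) + (28) + (-13) + (-9) = 11
Area = |Σ|/2 = 5.5.
Net area = 37.5 − 5.5 = 32.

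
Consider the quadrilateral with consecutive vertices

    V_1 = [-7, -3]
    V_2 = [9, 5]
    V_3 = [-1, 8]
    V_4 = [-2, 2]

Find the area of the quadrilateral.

V_1→V_2: (-7)(5) − (9)(-3) = -8
V_2→V_3: (9)(8) − (-1)(5) = 77
V_3→V_4: (-1)(2) − (-2)(8) = 14
V_4→V_1: (-2)(-3) − (-7)(2) = 20
Σ = 103
Area = |Σ|/2 = 51.5.

51.5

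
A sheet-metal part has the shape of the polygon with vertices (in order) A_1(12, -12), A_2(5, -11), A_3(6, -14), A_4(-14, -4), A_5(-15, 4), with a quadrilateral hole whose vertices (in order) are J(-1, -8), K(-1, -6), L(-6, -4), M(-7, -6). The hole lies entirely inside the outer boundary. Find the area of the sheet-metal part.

128

Outer boundary:
Apply the surveyor's formula: 2A = Σ (x_i·y_{i+1} − x_{i+1}·y_i), indices taken mod 5.
Cross-terms: -72, -4, -220, -116, 132  ⇒  Σ = -280
Area = |Σ|/2 = 140.
Hole:
Σ = (-2) + (-32) + (8) + (50) = 24
Area = |Σ|/2 = 12.
Net area = 140 − 12 = 128.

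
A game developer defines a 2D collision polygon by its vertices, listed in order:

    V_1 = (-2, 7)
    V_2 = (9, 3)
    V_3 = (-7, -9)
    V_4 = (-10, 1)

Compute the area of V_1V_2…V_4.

147

Σ = (-69) + (-60) + (-97) + (-68) = -294
Area = |Σ|/2 = 147.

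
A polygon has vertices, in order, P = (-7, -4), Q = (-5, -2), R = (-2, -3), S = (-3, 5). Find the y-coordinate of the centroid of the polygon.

-10/99

Apply the shoelace (surveyor's) formula. First the cross-terms c_i = x_i·y_{i+1} − x_{i+1}·y_i:
  -6, 11, -19, 47  ⇒  2A = 33, A = 16.5.
Then Σ (y_i + y_{i+1})·c_i = -10, so ȳ = -10 / (6·16.5) = -10/99.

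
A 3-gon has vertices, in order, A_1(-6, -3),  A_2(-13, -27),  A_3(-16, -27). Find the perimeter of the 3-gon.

|A_1A_2| = √((-7)² + (-24)²) = √625 = 25
|A_2A_3| = √((-3)² + (0)²) = √9 = 3
|A_3A_1| = √((10)² + (24)²) = √676 = 26
Perimeter = 25 + 3 + 26 = 54.

54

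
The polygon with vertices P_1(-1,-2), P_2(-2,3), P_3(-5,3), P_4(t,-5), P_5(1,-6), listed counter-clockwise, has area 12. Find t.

The doubled signed area Σ (x_i y_{i+1} − x_{i+1} y_i) is linear in t.
With t=0 it equals 24; the coefficient of t is -9 (from the two edges through P_4).
So -9·t + 24 = 2·12 = 24 ⇒ t = 0.

0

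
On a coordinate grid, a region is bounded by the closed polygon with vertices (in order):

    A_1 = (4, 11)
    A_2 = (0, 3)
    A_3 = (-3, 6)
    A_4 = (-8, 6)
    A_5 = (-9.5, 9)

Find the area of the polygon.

52.25

Apply the shoelace formula: 2A = Σ (x_i·y_{i+1} − x_{i+1}·y_i), indices taken mod 5.
Σ = (12) + (9) + (30) + (-15) + (-140.5) = -104.5
Area = |Σ|/2 = 52.25.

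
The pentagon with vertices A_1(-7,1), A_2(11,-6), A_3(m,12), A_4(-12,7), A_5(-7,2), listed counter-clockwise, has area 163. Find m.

-1

The doubled signed area Σ (x_i y_{i+1} − x_{i+1} y_i) is linear in m.
With m=0 it equals 339; the coefficient of m is 13 (from the two edges through A_3).
So 13·m + 339 = 2·163 = 326 ⇒ m = -1.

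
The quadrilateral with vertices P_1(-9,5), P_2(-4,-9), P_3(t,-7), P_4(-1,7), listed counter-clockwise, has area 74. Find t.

-2

Write out the shoelace sum; only the two edges meeting at P_3 involve t:
2·Area = [((-4)·(-7) − t·(-9)) + (t·7 − (-1)·(-7))] + 159
       = 16·t + 180 = 148
⇒ t = -2.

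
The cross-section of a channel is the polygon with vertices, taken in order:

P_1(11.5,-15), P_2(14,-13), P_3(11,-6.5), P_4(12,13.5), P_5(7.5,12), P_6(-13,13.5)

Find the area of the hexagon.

339.375

Cross-terms: 60.5, 52, 226.5, 42.75, 257.25, 39.75  ⇒  Σ = 678.75
Area = |Σ|/2 = 339.375.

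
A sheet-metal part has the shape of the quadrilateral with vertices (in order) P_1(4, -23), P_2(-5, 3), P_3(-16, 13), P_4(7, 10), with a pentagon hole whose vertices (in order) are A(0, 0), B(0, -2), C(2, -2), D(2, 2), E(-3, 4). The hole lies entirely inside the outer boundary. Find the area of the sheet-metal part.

Outer boundary:
Apply the shoelace (surveyor's) formula: 2A = Σ (x_i·y_{i+1} − x_{i+1}·y_i), indices taken mod 4.
Cross-terms: -103, -17, -251, -201  ⇒  Σ = -572
Area = |Σ|/2 = 286.
Hole:
Apply the shoelace (surveyor's) formula: 2A = Σ (x_i·y_{i+1} − x_{i+1}·y_i), indices taken mod 5.
Σ = (0) + (4) + (8) + (14) + (0) = 26
Area = |Σ|/2 = 13.
Net area = 286 − 13 = 273.

273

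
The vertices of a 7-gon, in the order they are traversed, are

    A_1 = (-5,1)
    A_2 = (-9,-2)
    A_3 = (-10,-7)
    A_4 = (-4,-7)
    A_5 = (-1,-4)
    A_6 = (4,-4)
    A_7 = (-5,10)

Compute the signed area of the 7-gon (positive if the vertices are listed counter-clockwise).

99

Apply the surveyor's formula: 2A = Σ (x_i·y_{i+1} − x_{i+1}·y_i), indices taken mod 7.
Σ = (19) + (43) + (42) + (9) + (20) + (20) + (45) = 198
Signed area = Σ/2 = 99 (positive ⇒ counter-clockwise traversal).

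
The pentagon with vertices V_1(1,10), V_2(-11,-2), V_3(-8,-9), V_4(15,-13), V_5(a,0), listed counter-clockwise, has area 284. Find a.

The doubled signed area Σ (x_i y_{i+1} − x_{i+1} y_i) is linear in a.
With a=0 it equals 430; the coefficient of a is 23 (from the two edges through V_5).
So 23·a + 430 = 2·284 = 568 ⇒ a = 6.

6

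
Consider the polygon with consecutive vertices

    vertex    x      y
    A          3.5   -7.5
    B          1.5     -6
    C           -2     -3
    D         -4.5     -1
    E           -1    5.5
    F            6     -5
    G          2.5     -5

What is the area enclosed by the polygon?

55.125

Apply the surveyor's formula: 2A = Σ (x_i·y_{i+1} − x_{i+1}·y_i), indices taken mod 7.
Σ = (-9.75) + (-16.5) + (-11.5) + (-25.75) + (-28) + (-17.5) + (-1.25) = -110.25
Area = |Σ|/2 = 55.125.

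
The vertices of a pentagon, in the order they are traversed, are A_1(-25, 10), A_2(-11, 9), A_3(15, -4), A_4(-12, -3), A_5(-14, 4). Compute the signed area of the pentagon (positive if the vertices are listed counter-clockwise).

Apply the shoelace formula: 2A = Σ (x_i·y_{i+1} − x_{i+1}·y_i), indices taken mod 5.
Cross-terms: -115, -91, -93, -90, -40  ⇒  Σ = -429
Signed area = Σ/2 = -214.5 (negative ⇒ clockwise traversal).

-214.5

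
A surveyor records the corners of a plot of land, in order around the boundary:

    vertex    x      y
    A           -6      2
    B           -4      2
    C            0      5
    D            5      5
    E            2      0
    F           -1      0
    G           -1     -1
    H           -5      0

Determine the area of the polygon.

36.5

A→B: (-6)(2) − (-4)(2) = -4
B→C: (-4)(5) − (0)(2) = -20
C→D: (0)(5) − (5)(5) = -25
D→E: (5)(0) − (2)(5) = -10
E→F: (2)(0) − (-1)(0) = 0
F→G: (-1)(-1) − (-1)(0) = 1
G→H: (-1)(0) − (-5)(-1) = -5
H→A: (-5)(2) − (-6)(0) = -10
Σ = -73
Area = |Σ|/2 = 36.5.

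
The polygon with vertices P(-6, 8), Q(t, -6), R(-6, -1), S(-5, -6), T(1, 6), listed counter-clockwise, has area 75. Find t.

Write out the shoelace sum; only the two edges meeting at Q involve t:
2·Area = [((-6)·(-6) − t·8) + (t·(-1) − (-6)·(-6))] + 51
       = -9·t + 51 = 150
⇒ t = -11.

-11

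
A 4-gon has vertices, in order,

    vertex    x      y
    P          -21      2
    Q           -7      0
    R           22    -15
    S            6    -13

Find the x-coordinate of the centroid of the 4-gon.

5/13

Apply the shoelace formula. First the cross-terms c_i = x_i·y_{i+1} − x_{i+1}·y_i:
  14, 105, -196, -261  ⇒  2A = -338, A = -169.
Then Σ (x_i + x_{i+1})·c_i = -390, so x̄ = -390 / (6·(-169)) = 5/13.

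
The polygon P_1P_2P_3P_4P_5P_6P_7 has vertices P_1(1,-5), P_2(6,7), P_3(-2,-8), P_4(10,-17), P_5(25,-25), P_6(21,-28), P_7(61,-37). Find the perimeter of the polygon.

|P_1P_2| = √((5)² + (12)²) = √169 = 13
|P_2P_3| = √((-8)² + (-15)²) = √289 = 17
|P_3P_4| = √((12)² + (-9)²) = √225 = 15
|P_4P_5| = √((15)² + (-8)²) = √289 = 17
|P_5P_6| = √((-4)² + (-3)²) = √25 = 5
|P_6P_7| = √((40)² + (-9)²) = √1681 = 41
|P_7P_1| = √((-60)² + (32)²) = √4624 = 68
Perimeter = 13 + 17 + 15 + 17 + 5 + 41 + 68 = 176.

176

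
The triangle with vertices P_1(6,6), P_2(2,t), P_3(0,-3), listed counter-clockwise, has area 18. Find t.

The doubled signed area Σ (x_i y_{i+1} − x_{i+1} y_i) is linear in t.
With t=0 it equals 0; the coefficient of t is 6 (from the two edges through P_2).
So 6·t + 0 = 2·18 = 36 ⇒ t = 6.

6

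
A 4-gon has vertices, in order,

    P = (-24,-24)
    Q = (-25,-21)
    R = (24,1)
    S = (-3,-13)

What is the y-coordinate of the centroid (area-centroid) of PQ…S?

Apply the shoelace (surveyor's) formula. First the cross-terms c_i = x_i·y_{i+1} − x_{i+1}·y_i:
  -96, 479, -309, -240  ⇒  2A = -166, A = -83.
Then Σ (y_i + y_{i+1})·c_i = 7328, so ȳ = 7328 / (6·(-83)) = -3664/249.

-3664/249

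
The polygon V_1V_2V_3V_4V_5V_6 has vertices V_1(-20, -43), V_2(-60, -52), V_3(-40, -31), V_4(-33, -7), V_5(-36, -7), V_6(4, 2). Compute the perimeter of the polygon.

|V_1V_2| = √((-40)² + (-9)²) = √1681 = 41
|V_2V_3| = √((20)² + (21)²) = √841 = 29
|V_3V_4| = √((7)² + (24)²) = √625 = 25
|V_4V_5| = √((-3)² + (0)²) = √9 = 3
|V_5V_6| = √((40)² + (9)²) = √1681 = 41
|V_6V_1| = √((-24)² + (-45)²) = √2601 = 51
Perimeter = 41 + 29 + 25 + 3 + 41 + 51 = 190.

190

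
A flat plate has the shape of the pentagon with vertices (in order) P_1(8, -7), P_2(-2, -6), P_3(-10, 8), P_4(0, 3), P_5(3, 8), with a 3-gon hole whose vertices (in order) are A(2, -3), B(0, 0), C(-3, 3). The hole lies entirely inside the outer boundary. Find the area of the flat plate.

129.5

Outer boundary:
Apply Gauss's area formula: 2A = Σ (x_i·y_{i+1} − x_{i+1}·y_i), indices taken mod 5.
Σ = (-62) + (-76) + (-30) + (-9) + (-85) = -262
Area = |Σ|/2 = 131.
Hole:
Apply the shoelace formula: 2A = Σ (x_i·y_{i+1} − x_{i+1}·y_i), indices taken mod 3.
Σ = (0) + (0) + (3) = 3
Area = |Σ|/2 = 1.5.
Net area = 131 − 1.5 = 129.5.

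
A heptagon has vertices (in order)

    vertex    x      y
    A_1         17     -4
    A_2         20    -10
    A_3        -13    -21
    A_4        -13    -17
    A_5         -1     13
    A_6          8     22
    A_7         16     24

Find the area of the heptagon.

818

Σ = (-90) + (-550) + (-52) + (-186) + (-126) + (-160) + (-472) = -1636
Area = |Σ|/2 = 818.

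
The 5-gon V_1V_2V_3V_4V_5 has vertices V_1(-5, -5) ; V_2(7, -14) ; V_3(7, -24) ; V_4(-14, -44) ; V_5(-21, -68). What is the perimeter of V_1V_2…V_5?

|V_1V_2| = √((12)² + (-9)²) = √225 = 15
|V_2V_3| = √((0)² + (-10)²) = √100 = 10
|V_3V_4| = √((-21)² + (-20)²) = √841 = 29
|V_4V_5| = √((-7)² + (-24)²) = √625 = 25
|V_5V_1| = √((16)² + (63)²) = √4225 = 65
Perimeter = 15 + 10 + 29 + 25 + 65 = 144.

144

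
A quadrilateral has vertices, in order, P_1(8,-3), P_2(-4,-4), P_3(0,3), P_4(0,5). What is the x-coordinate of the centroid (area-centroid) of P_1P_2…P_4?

Apply the shoelace (surveyor's) formula. First the cross-terms c_i = x_i·y_{i+1} − x_{i+1}·y_i:
  -44, -12, 0, -40  ⇒  2A = -96, A = -48.
Then Σ (x_i + x_{i+1})·c_i = -448, so x̄ = -448 / (6·(-48)) = 14/9.

14/9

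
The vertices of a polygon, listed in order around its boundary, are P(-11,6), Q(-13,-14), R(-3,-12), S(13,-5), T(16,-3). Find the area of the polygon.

310.5

Cross-terms: 232, 114, 171, 41, 63  ⇒  Σ = 621
Area = |Σ|/2 = 310.5.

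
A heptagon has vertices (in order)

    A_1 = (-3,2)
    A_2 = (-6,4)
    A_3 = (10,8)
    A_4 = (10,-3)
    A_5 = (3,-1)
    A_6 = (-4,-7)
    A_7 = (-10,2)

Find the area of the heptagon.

158

A_1→A_2: (-3)(4) − (-6)(2) = 0
A_2→A_3: (-6)(8) − (10)(4) = -88
A_3→A_4: (10)(-3) − (10)(8) = -110
A_4→A_5: (10)(-1) − (3)(-3) = -1
A_5→A_6: (3)(-7) − (-4)(-1) = -25
A_6→A_7: (-4)(2) − (-10)(-7) = -78
A_7→A_1: (-10)(2) − (-3)(2) = -14
Σ = -316
Area = |Σ|/2 = 158.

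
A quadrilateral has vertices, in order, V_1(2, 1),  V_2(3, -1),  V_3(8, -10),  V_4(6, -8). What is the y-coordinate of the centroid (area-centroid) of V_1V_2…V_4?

Apply the shoelace (surveyor's) formula. First the cross-terms c_i = x_i·y_{i+1} − x_{i+1}·y_i:
  -5, -22, -4, 22  ⇒  2A = -9, A = -4.5.
Then Σ (y_i + y_{i+1})·c_i = 160, so ȳ = 160 / (6·(-4.5)) = -160/27.

-160/27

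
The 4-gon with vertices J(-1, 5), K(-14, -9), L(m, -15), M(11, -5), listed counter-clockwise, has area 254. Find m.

1

The doubled signed area Σ (x_i y_{i+1} − x_{i+1} y_i) is linear in m.
With m=0 it equals 504; the coefficient of m is 4 (from the two edges through L).
So 4·m + 504 = 2·254 = 508 ⇒ m = 1.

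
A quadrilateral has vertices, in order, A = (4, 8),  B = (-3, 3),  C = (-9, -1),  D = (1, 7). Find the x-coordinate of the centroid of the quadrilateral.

-1.5

Apply the shoelace formula. First the cross-terms c_i = x_i·y_{i+1} − x_{i+1}·y_i:
  36, 30, -62, -20  ⇒  2A = -16, A = -8.
Then Σ (x_i + x_{i+1})·c_i = 72, so x̄ = 72 / (6·(-8)) = -1.5.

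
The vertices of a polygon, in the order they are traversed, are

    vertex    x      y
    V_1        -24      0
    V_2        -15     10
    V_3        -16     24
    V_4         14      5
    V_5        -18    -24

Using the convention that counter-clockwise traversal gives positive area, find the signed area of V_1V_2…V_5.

-839

Apply Gauss's area formula: 2A = Σ (x_i·y_{i+1} − x_{i+1}·y_i), indices taken mod 5.
Σ = (-240) + (-200) + (-416) + (-246) + (-576) = -1678
Signed area = Σ/2 = -839 (negative ⇒ clockwise traversal).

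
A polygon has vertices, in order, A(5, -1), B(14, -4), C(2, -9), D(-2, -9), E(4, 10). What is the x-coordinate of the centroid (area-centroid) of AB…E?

Apply the shoelace (surveyor's) formula. First the cross-terms c_i = x_i·y_{i+1} − x_{i+1}·y_i:
  -6, -118, -36, 16, -54  ⇒  2A = -198, A = -99.
Then Σ (x_i + x_{i+1})·c_i = -2456, so x̄ = -2456 / (6·(-99)) = 1228/297.

1228/297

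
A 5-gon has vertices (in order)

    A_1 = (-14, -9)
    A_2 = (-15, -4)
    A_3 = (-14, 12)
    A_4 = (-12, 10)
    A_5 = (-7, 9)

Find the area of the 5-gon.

Cross-terms: -79, -236, 4, -38, 189  ⇒  Σ = -160
Area = |Σ|/2 = 80.

80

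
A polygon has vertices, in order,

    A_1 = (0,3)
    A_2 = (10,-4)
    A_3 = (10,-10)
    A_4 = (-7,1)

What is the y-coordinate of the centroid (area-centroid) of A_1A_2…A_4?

-442/171

Apply Gauss's area formula. First the cross-terms c_i = x_i·y_{i+1} − x_{i+1}·y_i:
  -30, -60, -60, -21  ⇒  2A = -171, A = -85.5.
Then Σ (y_i + y_{i+1})·c_i = 1326, so ȳ = 1326 / (6·(-85.5)) = -442/171.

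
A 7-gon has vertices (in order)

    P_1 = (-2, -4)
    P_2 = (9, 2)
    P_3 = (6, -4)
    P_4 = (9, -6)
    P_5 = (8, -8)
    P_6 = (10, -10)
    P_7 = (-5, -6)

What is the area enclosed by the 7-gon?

Σ = (32) + (-48) + (0) + (-24) + (0) + (-110) + (8) = -142
Area = |Σ|/2 = 71.

71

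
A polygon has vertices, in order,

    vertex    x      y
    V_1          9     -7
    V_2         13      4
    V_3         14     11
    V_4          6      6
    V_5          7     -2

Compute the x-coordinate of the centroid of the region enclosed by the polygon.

205/21

Apply the surveyor's formula. First the cross-terms c_i = x_i·y_{i+1} − x_{i+1}·y_i:
  127, 87, 18, -54, -31  ⇒  2A = 147, A = 73.5.
Then Σ (x_i + x_{i+1})·c_i = 4305, so x̄ = 4305 / (6·73.5) = 205/21.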